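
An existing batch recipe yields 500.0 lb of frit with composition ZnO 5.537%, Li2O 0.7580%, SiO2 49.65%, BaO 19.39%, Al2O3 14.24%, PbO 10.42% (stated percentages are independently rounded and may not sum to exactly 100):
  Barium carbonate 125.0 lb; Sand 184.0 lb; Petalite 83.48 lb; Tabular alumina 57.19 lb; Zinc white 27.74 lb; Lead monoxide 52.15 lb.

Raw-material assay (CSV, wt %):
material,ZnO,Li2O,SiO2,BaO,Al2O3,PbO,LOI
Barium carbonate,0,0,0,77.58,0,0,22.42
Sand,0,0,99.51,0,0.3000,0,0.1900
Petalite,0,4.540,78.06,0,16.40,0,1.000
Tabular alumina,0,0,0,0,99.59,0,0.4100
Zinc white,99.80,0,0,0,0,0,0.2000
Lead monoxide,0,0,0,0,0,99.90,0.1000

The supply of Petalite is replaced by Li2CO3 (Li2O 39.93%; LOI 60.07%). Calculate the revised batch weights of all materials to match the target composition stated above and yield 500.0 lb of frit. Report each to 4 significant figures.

Revised batch per 500.0 lb frit:
  Barium carbonate: 125.0 lb
  Sand: 249.5 lb
  Li2CO3: 9.492 lb
  Tabular alumina: 70.74 lb
  Zinc white: 27.74 lb
  Lead monoxide: 52.15 lb
Total batch = 534.6 lb; LOI loss = 34.60 lb

Mid-chain values appear rounded to 4 significant figures between the steps; the working math maintains full precision from first step to last. A single rounding produces each reported value — all derived quantities (the six compositions, net glass mass, the yield, the totals, ignition loss) are re-derived in full precision from the batch weights on 500.0 lb of glass, as set out in the problem or the answer.
Target masses of each oxide per 500.0 lb frit:
  ZnO: 5.537% × 500.0 = 27.68 lb
  Li2O: 0.7580% × 500.0 = 3.790 lb
  SiO2: 49.65% × 500.0 = 248.2 lb
  BaO: 19.39% × 500.0 = 96.95 lb
  Al2O3: 14.24% × 500.0 = 71.20 lb
  PbO: 10.42% × 500.0 = 52.10 lb
Checking each oxide sum from the weights as reported, against the basis in use (summed amounts equal target values net of answer rounding effects):
  ZnO: 27.74·0.9980 = 27.68 lb (target 27.68 lb)
  Li2O: 9.492·0.3993 = 3.790 lb (target 3.790 lb)
  SiO2: 249.5·0.9951 = 248.3 lb (target 248.2 lb)
  BaO: 125.0·0.7758 = 96.98 lb (target 96.95 lb)
  Al2O3: 249.5·0.003000 + 70.74·0.9959 = 71.20 lb (target 71.20 lb)
  PbO: 52.15·0.9990 = 52.10 lb (target 52.10 lb)
Mass balance on the glass: total charge less LOI = 500.0 lb (summing oxide targets gives 500.0 lb; the stated basis being 500.0 lb — deltas are rounding alone).
Adding the batch up: Σ batch = 534.6 lb; LOI removed, Σ of batch·LOI: 34.60 lb; glass ÷ batch gives a yield of 93.53%.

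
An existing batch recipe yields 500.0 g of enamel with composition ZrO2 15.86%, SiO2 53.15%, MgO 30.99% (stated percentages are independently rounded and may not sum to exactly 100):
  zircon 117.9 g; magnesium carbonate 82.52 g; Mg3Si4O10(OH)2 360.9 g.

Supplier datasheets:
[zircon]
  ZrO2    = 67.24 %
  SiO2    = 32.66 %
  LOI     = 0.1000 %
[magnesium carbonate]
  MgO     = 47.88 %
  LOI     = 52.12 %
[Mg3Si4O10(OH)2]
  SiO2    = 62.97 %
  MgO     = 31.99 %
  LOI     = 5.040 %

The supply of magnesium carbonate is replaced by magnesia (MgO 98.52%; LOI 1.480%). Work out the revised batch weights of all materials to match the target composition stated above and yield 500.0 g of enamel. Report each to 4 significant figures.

All arithmetic holds full float precision throughout — in-progress results are rounded to four significant figures as shown; each reported result takes a single rounding. The derived quantities are re-derived in exact precision (ignition loss, yield, totals, three oxide percentages, net glass mass) using the weight values on 500.0 g of glass as quoted within problem or answer.
Target oxide masses per 500.0 g enamel:
  ZrO2: 15.86% × 500.0 = 79.30 g
  SiO2: 53.15% × 500.0 = 265.8 g
  MgO: 30.99% × 500.0 = 155.0 g
Verifying the oxide balance applying the batch weights above, against the basis in use (summed amounts equal target values exact up to rounding of places):
  ZrO2: 117.9·0.6724 = 79.28 g (target 79.30 g)
  SiO2: 117.9·0.3266 + 360.9·0.6297 = 265.8 g (target 265.8 g)
  MgO: 40.11·0.9852 + 360.9·0.3199 = 155.0 g (target 155.0 g)
Mass balance on the glass: whole batch net of LOI = 500.0 g (summing oxide targets gives 500.0 g; basis as stated: 500.0 g — a pure rounding effect).
Whole-batch sum: Σ batch = 518.9 g; LOI removed, Σ of batch·LOI: 18.90 g; yield: glass divided by total = 96.36%.

Revised batch per 500.0 g enamel:
  zircon: 117.9 g
  magnesia: 40.11 g
  Mg3Si4O10(OH)2: 360.9 g
Total batch = 518.9 g; LOI loss = 18.90 g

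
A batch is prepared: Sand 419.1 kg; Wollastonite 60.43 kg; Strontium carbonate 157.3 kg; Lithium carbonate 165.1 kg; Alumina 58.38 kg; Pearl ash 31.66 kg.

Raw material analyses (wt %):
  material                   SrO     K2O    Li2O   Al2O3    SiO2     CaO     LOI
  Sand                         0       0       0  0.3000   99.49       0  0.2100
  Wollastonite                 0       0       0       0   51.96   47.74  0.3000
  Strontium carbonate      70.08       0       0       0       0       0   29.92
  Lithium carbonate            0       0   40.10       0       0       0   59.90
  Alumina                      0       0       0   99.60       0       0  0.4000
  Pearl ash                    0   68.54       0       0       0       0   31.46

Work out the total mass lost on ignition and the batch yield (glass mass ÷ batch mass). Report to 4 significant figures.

LOI loss = 157.2 kg; glass = 734.8 kg; yield = 82.37%

Mid-chain values are shown (rounded to 4 significant figures) at each printed step. The working math runs at full float precision in all steps; each reported result is rounded exactly once. All derived quantities, including net glass mass, LOI, six oxide percentages, the totals, the yield, are recomputed using the weight values on 734.8 kg of glass at full precision, as written in problem or answer.
Ignition loss by material:
  Sand: 419.1 × 0.002100 = 0.8801 kg
  Wollastonite: 60.43 × 0.003000 = 0.1813 kg
  Strontium carbonate: 157.3 × 0.2992 = 47.06 kg
  Lithium carbonate: 165.1 × 0.5990 = 98.89 kg
  Alumina: 58.38 × 0.004000 = 0.2335 kg
  Pearl ash: 31.66 × 0.3146 = 9.960 kg
Total LOI = 157.2 kg
Glass = batch − LOI = 892.0 − 157.2 = 734.8 kg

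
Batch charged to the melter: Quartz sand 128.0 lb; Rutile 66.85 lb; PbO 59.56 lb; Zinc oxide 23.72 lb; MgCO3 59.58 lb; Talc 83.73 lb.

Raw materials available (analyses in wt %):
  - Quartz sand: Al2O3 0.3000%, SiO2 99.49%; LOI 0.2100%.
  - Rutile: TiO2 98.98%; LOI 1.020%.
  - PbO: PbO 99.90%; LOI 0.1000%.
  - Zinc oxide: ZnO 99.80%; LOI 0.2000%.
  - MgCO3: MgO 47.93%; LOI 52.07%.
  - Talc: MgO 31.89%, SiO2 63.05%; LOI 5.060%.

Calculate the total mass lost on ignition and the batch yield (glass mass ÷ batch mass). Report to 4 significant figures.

The intermediate values are displayed, with 4-significant-figure rounding, within the worked lines; full float precision is kept at all times; exactly one rounding is applied to each reported value; all derived quantities (the six compositions, the totals, glass mass, ignition loss, the yield) are computed in exact precision from the weighed amounts at 385.1 lb of glass, as set out in either problem or answer.
LOI of each material in turn:
  Quartz sand: 128.0 × 0.002100 = 0.2688 lb
  Rutile: 66.85 × 0.01020 = 0.6819 lb
  PbO: 59.56 × 0.001000 = 0.05956 lb
  Zinc oxide: 23.72 × 0.002000 = 0.04744 lb
  MgCO3: 59.58 × 0.5207 = 31.02 lb
  Talc: 83.73 × 0.05060 = 4.237 lb
Total LOI = 36.32 lb
Glass = batch − LOI = 421.4 − 36.32 = 385.1 lb

LOI loss = 36.32 lb; glass = 385.1 lb; yield = 91.38%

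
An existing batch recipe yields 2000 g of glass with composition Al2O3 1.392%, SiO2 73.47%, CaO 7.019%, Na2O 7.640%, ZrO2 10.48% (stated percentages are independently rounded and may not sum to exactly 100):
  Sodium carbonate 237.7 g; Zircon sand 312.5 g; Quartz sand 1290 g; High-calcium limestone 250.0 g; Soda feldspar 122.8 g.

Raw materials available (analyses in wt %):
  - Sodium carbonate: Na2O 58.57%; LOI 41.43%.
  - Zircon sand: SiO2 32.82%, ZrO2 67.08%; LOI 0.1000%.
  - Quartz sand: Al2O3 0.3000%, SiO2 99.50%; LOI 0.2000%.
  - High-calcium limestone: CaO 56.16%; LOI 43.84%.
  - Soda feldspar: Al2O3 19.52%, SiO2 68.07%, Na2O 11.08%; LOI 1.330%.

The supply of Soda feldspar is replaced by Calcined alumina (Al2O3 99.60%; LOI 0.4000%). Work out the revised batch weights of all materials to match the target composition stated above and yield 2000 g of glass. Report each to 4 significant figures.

Revised batch per 2000 g glass:
  Sodium carbonate: 260.9 g
  Zircon sand: 312.5 g
  Quartz sand: 1374 g
  High-calcium limestone: 250.0 g
  Calcined alumina: 23.81 g
Total batch = 2221 g; LOI loss = 220.8 g

Mid-chain values appear (rounded to 4 significant digits) in the printout — the whole derivation holds exact precision in every operation; each reported value takes a single rounding — the derived quantities (glass mass, yield, the totals, LOI, the five compositions) are computed starting from the weights on 2000 g of glass at full float precision, exactly as printed in the problem or the answer.
Target masses of each oxide per 2000 g glass:
  Al2O3: 1.392% × 2000 = 27.84 g
  SiO2: 73.47% × 2000 = 1469 g
  CaO: 7.019% × 2000 = 140.4 g
  Na2O: 7.640% × 2000 = 152.8 g
  ZrO2: 10.48% × 2000 = 209.6 g
Sums-versus-targets review from the weights as reported, per the basis as stated (summed amounts equal target values exact up to rounding of places):
  Al2O3: 1374·0.003000 + 23.81·0.9960 = 27.84 g (target 27.84 g)
  SiO2: 312.5·0.3282 + 1374·0.9950 = 1470 g (target 1469 g)
  CaO: 250.0·0.5616 = 140.4 g (target 140.4 g)
  Na2O: 260.9·0.5857 = 152.8 g (target 152.8 g)
  ZrO2: 312.5·0.6708 = 209.6 g (target 209.6 g)
Glass mass check: batch total minus LOI = 2000 g (per-oxide target masses sum to 2000 g; stated basis 2000 g — gaps are rounding artifacts).
Total batch = Σ batch = 2221 g; Σ batch·LOI gives LOI loss = 220.8 g; yield: glass divided by total = 90.06%.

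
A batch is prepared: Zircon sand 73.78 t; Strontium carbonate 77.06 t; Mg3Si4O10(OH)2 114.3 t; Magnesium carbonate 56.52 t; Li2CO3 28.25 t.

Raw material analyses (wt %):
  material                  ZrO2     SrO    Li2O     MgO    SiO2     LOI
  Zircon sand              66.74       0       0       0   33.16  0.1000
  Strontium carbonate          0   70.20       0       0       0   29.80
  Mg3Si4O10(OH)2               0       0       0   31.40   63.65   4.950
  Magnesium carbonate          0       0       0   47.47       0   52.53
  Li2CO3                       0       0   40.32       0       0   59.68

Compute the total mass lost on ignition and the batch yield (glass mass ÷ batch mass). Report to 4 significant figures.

Every computation runs at exact precision all the way through; working values appear (rounded to 4 significant digits) within the worked lines. Each reported figure sees exactly one rounding. Derived quantities, which include ignition loss, totals, the five compositions, net glass mass, the yield, are recomputed at exact precision, as they appear in the question or the answer, starting from the weights at 274.7 t of glass.
Ignition loss by material:
  Zircon sand: 73.78 × 0.001000 = 0.07378 t
  Strontium carbonate: 77.06 × 0.2980 = 22.96 t
  Mg3Si4O10(OH)2: 114.3 × 0.04950 = 5.658 t
  Magnesium carbonate: 56.52 × 0.5253 = 29.69 t
  Li2CO3: 28.25 × 0.5968 = 16.86 t
Total LOI = 75.25 t
Glass = batch − LOI = 349.9 − 75.25 = 274.7 t

LOI loss = 75.25 t; glass = 274.7 t; yield = 78.50%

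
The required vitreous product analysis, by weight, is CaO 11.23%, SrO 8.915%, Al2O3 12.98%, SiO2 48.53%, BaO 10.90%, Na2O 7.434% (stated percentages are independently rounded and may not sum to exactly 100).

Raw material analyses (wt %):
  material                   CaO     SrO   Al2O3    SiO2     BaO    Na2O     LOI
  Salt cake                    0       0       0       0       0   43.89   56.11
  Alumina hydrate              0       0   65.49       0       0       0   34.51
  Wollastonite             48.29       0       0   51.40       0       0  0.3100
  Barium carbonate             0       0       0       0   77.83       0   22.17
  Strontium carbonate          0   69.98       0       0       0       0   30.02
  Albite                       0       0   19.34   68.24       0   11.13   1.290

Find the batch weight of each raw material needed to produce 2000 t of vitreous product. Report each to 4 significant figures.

Working values are printed rounded to 4 significant digits in the printout. The working math runs at full precision from first step to last; every reported value is rounded once only — the derived quantities are carried from the batch weights per 2000 t of glass in exact precision (glass mass, LOI, yield, totals, six oxide percentages) as set out in either problem or answer.
Oxide mass targets, per 2000 t vitreous product:
  CaO: 11.23% × 2000 = 224.6 t
  SrO: 8.915% × 2000 = 178.3 t
  Al2O3: 12.98% × 2000 = 259.6 t
  SiO2: 48.53% × 2000 = 970.6 t
  BaO: 10.90% × 2000 = 218.0 t
  Na2O: 7.434% × 2000 = 148.7 t
Per-oxide balance check given the weights on record, per the basis as stated (sum by sum, the targets are met inside rounding margins):
  CaO: 465.1·0.4829 = 224.6 t (target 224.6 t)
  SrO: 254.8·0.6998 = 178.3 t (target 178.3 t)
  Al2O3: 79.82·0.6549 + 1072·0.1934 = 259.6 t (target 259.6 t)
  SiO2: 465.1·0.5140 + 1072·0.6824 = 970.6 t (target 970.6 t)
  BaO: 280.1·0.7783 = 218.0 t (target 218.0 t)
  Na2O: 66.91·0.4389 + 1072·0.1113 = 148.7 t (target 148.7 t)
Glass-mass sanity pass: batch total minus LOI = 2000 t (per-oxide target masses sum to 2000 t; basis as stated: 2000 t — a pure rounding effect).
Total batch = Σ batch = 2219 t; LOI removed, Σ of batch·LOI: 218.9 t; as yield: glass ÷ batch → 90.13%.

Batch per 2000 t vitreous product:
  Salt cake: 66.91 t
  Alumina hydrate: 79.82 t
  Wollastonite: 465.1 t
  Barium carbonate: 280.1 t
  Strontium carbonate: 254.8 t
  Albite: 1072 t
Total batch = 2219 t; LOI loss = 218.9 t; yield = 90.13%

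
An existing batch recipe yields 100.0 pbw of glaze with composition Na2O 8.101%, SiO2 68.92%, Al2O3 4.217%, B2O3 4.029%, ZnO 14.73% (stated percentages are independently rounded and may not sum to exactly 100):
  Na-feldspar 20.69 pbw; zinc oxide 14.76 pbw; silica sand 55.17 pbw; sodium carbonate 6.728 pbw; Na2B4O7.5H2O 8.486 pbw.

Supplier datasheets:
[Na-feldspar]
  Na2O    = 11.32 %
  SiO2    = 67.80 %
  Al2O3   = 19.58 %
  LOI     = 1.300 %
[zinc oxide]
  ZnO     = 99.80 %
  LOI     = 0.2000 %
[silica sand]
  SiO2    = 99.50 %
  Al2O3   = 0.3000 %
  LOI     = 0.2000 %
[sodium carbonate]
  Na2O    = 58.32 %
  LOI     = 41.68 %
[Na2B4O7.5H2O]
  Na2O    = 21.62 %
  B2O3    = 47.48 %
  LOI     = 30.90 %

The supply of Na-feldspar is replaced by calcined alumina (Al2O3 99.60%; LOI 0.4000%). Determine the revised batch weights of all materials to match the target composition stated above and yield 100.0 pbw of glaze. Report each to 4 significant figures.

The intermediate values appear, rounded to 4 significant digits, between the steps. The whole derivation carries exact precision in all steps; every reported number includes exactly one rounding; the derived quantities are recomputed at full precision (totals, ignition loss, the yield, glass mass, the five compositions) using the weight values per 100.0 pbw of glass as set out in either problem or answer.
Target oxide masses per 100.0 pbw glaze:
  Na2O: 8.101% × 100.0 = 8.101 pbw
  SiO2: 68.92% × 100.0 = 68.92 pbw
  Al2O3: 4.217% × 100.0 = 4.217 pbw
  B2O3: 4.029% × 100.0 = 4.029 pbw
  ZnO: 14.73% × 100.0 = 14.73 pbw
Per-oxide balance check from the weights as reported, at the basis given (oxide sums agree with the targets modulo rounding of the values):
  Na2O: 10.74·0.5832 + 8.486·0.2162 = 8.098 pbw (target 8.101 pbw)
  SiO2: 69.27·0.9950 = 68.92 pbw (target 68.92 pbw)
  Al2O3: 4.025·0.9960 + 69.27·0.003000 = 4.217 pbw (target 4.217 pbw)
  B2O3: 8.486·0.4748 = 4.029 pbw (target 4.029 pbw)
  ZnO: 14.76·0.9980 = 14.73 pbw (target 14.73 pbw)
Auditing the glass mass value: total batch − LOI = 100.0 pbw (the targets, summed, come to 100.0 pbw; basis as stated: 100.0 pbw — a pure rounding effect).
Batch total: Σ batch = 107.3 pbw; LOI loss = Σ batch·LOI = 7.283 pbw; glass ÷ batch gives a yield of 93.21%.

Revised batch per 100.0 pbw glaze:
  calcined alumina: 4.025 pbw
  zinc oxide: 14.76 pbw
  silica sand: 69.27 pbw
  sodium carbonate: 10.74 pbw
  Na2B4O7.5H2O: 8.486 pbw
Total batch = 107.3 pbw; LOI loss = 7.283 pbw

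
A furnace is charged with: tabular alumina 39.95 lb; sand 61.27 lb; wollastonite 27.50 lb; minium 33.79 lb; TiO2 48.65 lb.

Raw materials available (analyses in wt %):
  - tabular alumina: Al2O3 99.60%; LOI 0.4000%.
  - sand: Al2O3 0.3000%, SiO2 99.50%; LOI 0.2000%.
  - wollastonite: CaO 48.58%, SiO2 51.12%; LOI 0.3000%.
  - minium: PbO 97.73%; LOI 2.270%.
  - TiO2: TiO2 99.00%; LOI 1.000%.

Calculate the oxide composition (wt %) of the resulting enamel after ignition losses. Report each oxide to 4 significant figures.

Every computation runs at full float precision end to end. Working values appear, rounded to 4 significant figures, alongside each step. Exactly one rounding goes into each reported value — derived quantities are recomputed starting from the weights at 209.5 lb of glass in exact precision (the totals, ignition loss, glass mass, yield, five oxide percentages) as they appear in the question or the answer.
Oxide masses out of the charge:
  CaO: 27.50·0.4858 = 13.36 lb
  Al2O3: 39.95·0.9960 + 61.27·0.003000 = 39.97 lb
  TiO2: 48.65·0.9900 = 48.16 lb
  SiO2: 61.27·0.9950 + 27.50·0.5112 = 75.02 lb
  PbO: 33.79·0.9773 = 33.02 lb
LOI: 39.95·0.004000 + 61.27·0.002000 + 27.50·0.003000 + 33.79·0.02270 + 48.65·0.01000 = 1.618 lb
Resulting glass, batch − LOI: 211.2 − 1.618 = 209.5 lb (= the summed oxide contributions)
percent share: oxide ÷ glass, ×100

Glass mass = 209.5 lb (batch 211.2 − LOI 1.618).
Composition: CaO 6.376%, Al2O3 19.08%, TiO2 22.99%, SiO2 35.80%, PbO 15.76%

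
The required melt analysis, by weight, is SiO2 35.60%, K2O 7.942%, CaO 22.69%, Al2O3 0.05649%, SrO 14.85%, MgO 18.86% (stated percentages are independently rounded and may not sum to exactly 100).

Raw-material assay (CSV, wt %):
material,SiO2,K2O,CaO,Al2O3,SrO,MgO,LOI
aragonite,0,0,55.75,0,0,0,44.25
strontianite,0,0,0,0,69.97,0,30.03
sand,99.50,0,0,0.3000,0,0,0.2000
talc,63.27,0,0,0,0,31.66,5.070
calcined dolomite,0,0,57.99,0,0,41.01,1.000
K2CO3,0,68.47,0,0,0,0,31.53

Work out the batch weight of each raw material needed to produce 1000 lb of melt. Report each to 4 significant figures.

Batch per 1000 lb melt:
  aragonite: 142.7 lb
  strontianite: 212.2 lb
  sand: 188.3 lb
  talc: 266.5 lb
  calcined dolomite: 254.1 lb
  K2CO3: 116.0 lb
Total batch = 1180 lb; LOI loss = 179.9 lb; yield = 84.75%

Intermediates appear rounded off to 4 significant digits alongside each step — all internal work runs at full precision all the way through — a single rounding finalizes each reported value — derived quantities (glass mass, six oxide percentages, yield, ignition loss, the totals) are re-derived using the weight values per 1000 lb of glass in full float precision, exactly as shown in the problem or the answer.
Oxide-by-oxide targets in 1000 lb melt:
  SiO2: 35.60% × 1000 = 356.0 lb
  K2O: 7.942% × 1000 = 79.42 lb
  CaO: 22.69% × 1000 = 226.9 lb
  Al2O3: 0.05649% × 1000 = 0.5649 lb
  SrO: 14.85% × 1000 = 148.5 lb
  MgO: 18.86% × 1000 = 188.6 lb
Verifying the oxide balance with the batch weights as given, versus the basis set out (every target is met by its sum within answer rounding):
  SiO2: 188.3·0.9950 + 266.5·0.6327 = 356.0 lb (target 356.0 lb)
  K2O: 116.0·0.6847 = 79.43 lb (target 79.42 lb)
  CaO: 142.7·0.5575 + 254.1·0.5799 = 226.9 lb (target 226.9 lb)
  Al2O3: 188.3·0.003000 = 0.5649 lb (target 0.5649 lb)
  SrO: 212.2·0.6997 = 148.5 lb (target 148.5 lb)
  MgO: 266.5·0.3166 + 254.1·0.4101 = 188.6 lb (target 188.6 lb)
Mass balance on the glass: whole batch net of LOI = 999.9 lb (summing oxide targets gives 1000 lb; the stated basis being 1000 lb — differing by rounding only).
Batch grand total — Σ batch = 1180 lb; Σ batch·LOI gives LOI loss = 179.9 lb; as yield: glass ÷ batch → 84.75%.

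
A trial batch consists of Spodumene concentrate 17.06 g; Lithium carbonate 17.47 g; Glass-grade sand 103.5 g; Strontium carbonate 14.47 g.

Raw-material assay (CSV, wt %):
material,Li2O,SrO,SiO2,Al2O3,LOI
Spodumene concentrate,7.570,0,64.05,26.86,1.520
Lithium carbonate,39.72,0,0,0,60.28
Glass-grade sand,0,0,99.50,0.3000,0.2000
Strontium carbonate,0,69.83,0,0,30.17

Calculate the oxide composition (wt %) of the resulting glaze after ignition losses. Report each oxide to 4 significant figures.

Intermediates are shown rounded to four significant figures; all internal work runs at full precision at each step — every reported figure takes just one rounding — derived quantities (yield, LOI, four oxide percentages, totals, glass mass) are rebuilt from the batch weights per 137.1 g of glass in exact precision, exactly as shown in the problem or answer text.
Oxide masses out of the charge:
  Li2O: 17.06·0.07570 + 17.47·0.3972 = 8.231 g
  SrO: 14.47·0.6983 = 10.10 g
  SiO2: 17.06·0.6405 + 103.5·0.9950 = 113.9 g
  Al2O3: 17.06·0.2686 + 103.5·0.003000 = 4.893 g
LOI: 17.06·0.01520 + 17.47·0.6028 + 103.5·0.002000 + 14.47·0.3017 = 15.36 g
Glass mass = batch − LOI = 152.5 − 15.36 = 137.1 g (consistent with Σ oxide mass)
wt % = 100 × oxide mass / glass mass

Glass mass = 137.1 g (batch 152.5 − LOI 15.36).
Composition: Li2O 6.002%, SrO 7.368%, SiO2 83.06%, Al2O3 3.568%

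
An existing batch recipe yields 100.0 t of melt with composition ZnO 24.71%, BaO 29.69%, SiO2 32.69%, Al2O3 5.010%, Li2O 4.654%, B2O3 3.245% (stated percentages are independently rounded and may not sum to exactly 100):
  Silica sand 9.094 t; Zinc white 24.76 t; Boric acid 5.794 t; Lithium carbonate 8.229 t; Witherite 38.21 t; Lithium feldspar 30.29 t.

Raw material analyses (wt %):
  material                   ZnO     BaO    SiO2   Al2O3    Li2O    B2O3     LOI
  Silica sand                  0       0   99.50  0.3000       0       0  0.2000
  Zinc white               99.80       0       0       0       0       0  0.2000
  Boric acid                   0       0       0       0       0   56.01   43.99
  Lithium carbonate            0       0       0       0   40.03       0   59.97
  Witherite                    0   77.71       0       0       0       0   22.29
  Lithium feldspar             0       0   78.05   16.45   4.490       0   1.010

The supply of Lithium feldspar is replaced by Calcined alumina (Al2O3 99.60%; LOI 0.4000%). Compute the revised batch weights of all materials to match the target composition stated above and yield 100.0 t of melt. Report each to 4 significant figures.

Revised batch per 100.0 t melt:
  Silica sand: 32.85 t
  Zinc white: 24.76 t
  Boric acid: 5.794 t
  Lithium carbonate: 11.63 t
  Witherite: 38.21 t
  Calcined alumina: 4.931 t
Total batch = 118.2 t; LOI loss = 18.18 t

The intermediate values are printed (rounded to 4 significant figures) at each printed step. Exact precision is kept in all steps; exactly one rounding is applied to every reported figure. All derived quantities are re-derived in full precision (ignition loss, glass mass, yield, the six compositions, the totals) using the weight values on 100.0 t of glass, as given in question or answer.
Target masses of each oxide per 100.0 t melt:
  ZnO: 24.71% × 100.0 = 24.71 t
  BaO: 29.69% × 100.0 = 29.69 t
  SiO2: 32.69% × 100.0 = 32.69 t
  Al2O3: 5.010% × 100.0 = 5.010 t
  Li2O: 4.654% × 100.0 = 4.654 t
  B2O3: 3.245% × 100.0 = 3.245 t
Sums-versus-targets review per the reported batch figures, at the basis given (target by target, the sums agree up to rounding of the answer):
  ZnO: 24.76·0.9980 = 24.71 t (target 24.71 t)
  BaO: 38.21·0.7771 = 29.69 t (target 29.69 t)
  SiO2: 32.85·0.9950 = 32.69 t (target 32.69 t)
  Al2O3: 32.85·0.003000 + 4.931·0.9960 = 5.010 t (target 5.010 t)
  Li2O: 11.63·0.4003 = 4.655 t (target 4.654 t)
  B2O3: 5.794·0.5601 = 3.245 t (target 3.245 t)
Glass-mass closure: batch Σ − ignition loss = 100.0 t (targets for the oxides total 100.0 t; the stated basis being 100.0 t — rounding explains the deltas).
Summing the batch: Σ batch = 118.2 t; the LOI term Σ batch·LOI equals 18.18 t; yield = glass ÷ total batch = 84.62%.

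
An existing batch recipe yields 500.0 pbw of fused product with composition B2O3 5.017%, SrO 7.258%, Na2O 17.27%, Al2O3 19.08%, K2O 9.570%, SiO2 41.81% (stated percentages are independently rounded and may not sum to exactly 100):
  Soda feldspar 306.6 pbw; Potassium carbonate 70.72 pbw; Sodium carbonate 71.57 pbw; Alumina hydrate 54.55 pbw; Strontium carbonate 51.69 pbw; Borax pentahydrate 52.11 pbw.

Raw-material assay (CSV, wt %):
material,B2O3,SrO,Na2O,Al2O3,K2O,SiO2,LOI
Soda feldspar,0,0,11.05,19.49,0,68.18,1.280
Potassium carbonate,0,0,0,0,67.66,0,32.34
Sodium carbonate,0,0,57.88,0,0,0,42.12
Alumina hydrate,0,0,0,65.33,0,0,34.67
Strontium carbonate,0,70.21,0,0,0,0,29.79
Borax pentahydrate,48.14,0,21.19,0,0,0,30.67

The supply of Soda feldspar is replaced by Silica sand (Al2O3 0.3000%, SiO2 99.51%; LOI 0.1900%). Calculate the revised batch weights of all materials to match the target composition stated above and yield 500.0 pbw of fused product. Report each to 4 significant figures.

In-progress results are shown (rounded to 4 significant figures) in the printout; the whole derivation maintains full float precision throughout — every reported result takes a single rounding; the derived quantities (totals, the six compositions, ignition loss, yield, glass mass) are re-derived using the weight values per 500.0 pbw of glass in exact precision as they appear in the question or the answer.
Oxide mass targets, per 500.0 pbw fused product:
  B2O3: 5.017% × 500.0 = 25.08 pbw
  SrO: 7.258% × 500.0 = 36.29 pbw
  Na2O: 17.27% × 500.0 = 86.35 pbw
  Al2O3: 19.08% × 500.0 = 95.40 pbw
  K2O: 9.570% × 500.0 = 47.85 pbw
  SiO2: 41.81% × 500.0 = 209.0 pbw
Verifying the oxide balance working from each reported weight, under the basis named above (oxide sums agree with the targets net of answer rounding effects):
  B2O3: 52.11·0.4814 = 25.09 pbw (target 25.08 pbw)
  SrO: 51.69·0.7021 = 36.29 pbw (target 36.29 pbw)
  Na2O: 130.1·0.5788 + 52.11·0.2119 = 86.34 pbw (target 86.35 pbw)
  Al2O3: 210.1·0.003000 + 145.1·0.6533 = 95.42 pbw (target 95.40 pbw)
  K2O: 70.72·0.6766 = 47.85 pbw (target 47.85 pbw)
  SiO2: 210.1·0.9951 = 209.1 pbw (target 209.0 pbw)
Glass mass check: total batch − LOI = 500.1 pbw (oxide target masses add up to 500.0 pbw; basis as stated: 500.0 pbw — deltas are rounding alone).
Summing the batch: Σ batch = 659.8 pbw; LOI loss = Σ batch·LOI = 159.8 pbw; yield, glass over the total, = 75.79%.

Revised batch per 500.0 pbw fused product:
  Silica sand: 210.1 pbw
  Potassium carbonate: 70.72 pbw
  Sodium carbonate: 130.1 pbw
  Alumina hydrate: 145.1 pbw
  Strontium carbonate: 51.69 pbw
  Borax pentahydrate: 52.11 pbw
Total batch = 659.8 pbw; LOI loss = 159.8 pbw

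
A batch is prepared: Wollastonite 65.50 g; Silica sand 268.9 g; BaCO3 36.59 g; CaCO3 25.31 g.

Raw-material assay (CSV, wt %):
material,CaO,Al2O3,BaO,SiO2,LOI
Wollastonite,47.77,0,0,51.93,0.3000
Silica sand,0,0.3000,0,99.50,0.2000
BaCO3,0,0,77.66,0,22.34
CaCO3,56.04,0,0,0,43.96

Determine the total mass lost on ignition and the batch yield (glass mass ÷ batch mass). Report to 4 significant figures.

LOI loss = 20.03 g; glass = 376.3 g; yield = 94.94%

Intermediates are displayed, rounded to four significant digits, within the worked lines. The working math maintains full float precision at every stage; each reported number takes exactly one rounding. Derived quantities (four oxide percentages, ignition loss, the yield, glass mass, totals) are recomputed in full float precision starting from the weights at 376.3 g of glass, as written in the problem or the answer.
Ignition loss by material:
  Wollastonite: 65.50 × 0.003000 = 0.1965 g
  Silica sand: 268.9 × 0.002000 = 0.5378 g
  BaCO3: 36.59 × 0.2234 = 8.174 g
  CaCO3: 25.31 × 0.4396 = 11.13 g
Total LOI = 20.03 g
Glass = batch − LOI = 396.3 − 20.03 = 376.3 g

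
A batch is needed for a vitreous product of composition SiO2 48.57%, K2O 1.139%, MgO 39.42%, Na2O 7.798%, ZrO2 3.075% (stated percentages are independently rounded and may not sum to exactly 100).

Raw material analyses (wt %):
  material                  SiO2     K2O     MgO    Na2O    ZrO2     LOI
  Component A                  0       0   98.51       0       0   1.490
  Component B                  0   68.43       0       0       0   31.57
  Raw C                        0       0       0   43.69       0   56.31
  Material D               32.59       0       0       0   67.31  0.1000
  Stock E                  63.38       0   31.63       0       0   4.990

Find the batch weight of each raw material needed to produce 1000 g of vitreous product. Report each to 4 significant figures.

Batch per 1000 g vitreous product:
  Component A: 161.6 g
  Component B: 16.64 g
  Raw C: 178.5 g
  Material D: 45.68 g
  Stock E: 742.8 g
Total batch = 1145 g; LOI loss = 145.3 g; yield = 87.31%

The intermediate values appear rounded to four significant figures in the working. The whole derivation keeps full precision all the way through; a single rounding finalizes each reported number; derived quantities are computed using the weight values at 1000 g of glass at exact precision (five oxide percentages, yield, totals, LOI, glass mass) precisely as stated by the question or the answer.
Oxide-by-oxide targets in 1000 g vitreous product:
  SiO2: 48.57% × 1000 = 485.7 g
  K2O: 1.139% × 1000 = 11.39 g
  MgO: 39.42% × 1000 = 394.2 g
  Na2O: 7.798% × 1000 = 77.98 g
  ZrO2: 3.075% × 1000 = 30.75 g
Checking each oxide sum given the weights on record, for the quoted basis mass (each sum matches its target mass inside rounding margins):
  SiO2: 45.68·0.3259 + 742.8·0.6338 = 485.7 g (target 485.7 g)
  K2O: 16.64·0.6843 = 11.39 g (target 11.39 g)
  MgO: 161.6·0.9851 + 742.8·0.3163 = 394.1 g (target 394.2 g)
  Na2O: 178.5·0.4369 = 77.99 g (target 77.98 g)
  ZrO2: 45.68·0.6731 = 30.75 g (target 30.75 g)
Auditing the glass mass value: the batch minus its LOI: 999.9 g (the targets, summed, come to 1000 g; the stated basis being 1000 g — deltas are rounding alone).
Batch grand total — Σ batch = 1145 g; the LOI term Σ batch·LOI equals 145.3 g; yield: glass divided by total = 87.31%.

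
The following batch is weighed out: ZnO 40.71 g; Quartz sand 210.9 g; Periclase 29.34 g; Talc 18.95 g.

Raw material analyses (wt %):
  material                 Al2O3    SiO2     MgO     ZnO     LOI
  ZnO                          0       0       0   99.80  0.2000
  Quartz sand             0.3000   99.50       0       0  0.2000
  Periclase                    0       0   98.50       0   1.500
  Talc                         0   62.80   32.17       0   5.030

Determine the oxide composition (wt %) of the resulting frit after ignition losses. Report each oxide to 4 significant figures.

Glass mass = 298.0 g (batch 299.9 − LOI 1.897).
Composition: Al2O3 0.2123%, SiO2 74.41%, MgO 11.74%, ZnO 13.63%

Every computation holds full precision through every step; the intermediate values are printed rounded to 4 significant figures when written out. Every reported number is rounded once only; all derived quantities, including the totals, LOI, four oxide percentages, net glass mass, yield, are recomputed from the weighed amounts on 298.0 g of glass in exact precision, exactly as shown in problem or answer.
What the batch supplies per oxide:
  Al2O3: 210.9·0.003000 = 0.6327 g
  SiO2: 210.9·0.9950 + 18.95·0.6280 = 221.7 g
  MgO: 29.34·0.9850 + 18.95·0.3217 = 35.00 g
  ZnO: 40.71·0.9980 = 40.63 g
LOI: 40.71·0.002000 + 210.9·0.002000 + 29.34·0.01500 + 18.95·0.05030 = 1.897 g
The glass mass, total less LOI, = 299.9 − 1.897 = 298.0 g (equal to the oxide-mass sum)
wt %: oxide over glass, times 100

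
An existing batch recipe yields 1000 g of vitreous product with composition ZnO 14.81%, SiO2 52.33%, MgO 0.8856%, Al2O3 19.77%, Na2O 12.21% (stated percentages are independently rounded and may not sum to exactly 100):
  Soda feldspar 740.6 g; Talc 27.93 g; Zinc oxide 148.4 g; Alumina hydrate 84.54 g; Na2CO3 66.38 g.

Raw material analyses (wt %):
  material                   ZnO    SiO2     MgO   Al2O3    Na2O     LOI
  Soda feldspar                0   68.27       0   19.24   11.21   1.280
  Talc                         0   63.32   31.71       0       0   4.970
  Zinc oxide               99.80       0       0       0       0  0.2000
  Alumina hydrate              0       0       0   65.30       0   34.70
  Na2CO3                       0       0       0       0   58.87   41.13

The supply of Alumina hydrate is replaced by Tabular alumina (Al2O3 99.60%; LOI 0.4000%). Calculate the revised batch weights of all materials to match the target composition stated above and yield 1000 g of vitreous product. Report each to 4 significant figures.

Revised batch per 1000 g vitreous product:
  Soda feldspar: 740.6 g
  Talc: 27.93 g
  Zinc oxide: 148.4 g
  Tabular alumina: 55.43 g
  Na2CO3: 66.38 g
Total batch = 1039 g; LOI loss = 38.69 g

In-progress results are displayed rounded to 4 significant digits. The whole derivation holds full precision end to end; each reported result is rounded once only — the derived quantities, which include the totals, net glass mass, the yield, five oxide percentages, ignition loss, are recomputed in full float precision, as quoted within the question or the answer, using the weight values on 1000 g of glass.
Target masses of each oxide per 1000 g vitreous product:
  ZnO: 14.81% × 1000 = 148.1 g
  SiO2: 52.33% × 1000 = 523.3 g
  MgO: 0.8856% × 1000 = 8.856 g
  Al2O3: 19.77% × 1000 = 197.7 g
  Na2O: 12.21% × 1000 = 122.1 g
Mass-balance tally per oxide from the weights as reported, relative to the basis at hand (each sum matches its target mass given rounding of the digits):
  ZnO: 148.4·0.9980 = 148.1 g (target 148.1 g)
  SiO2: 740.6·0.6827 + 27.93·0.6332 = 523.3 g (target 523.3 g)
  MgO: 27.93·0.3171 = 8.857 g (target 8.856 g)
  Al2O3: 740.6·0.1924 + 55.43·0.9960 = 197.7 g (target 197.7 g)
  Na2O: 740.6·0.1121 + 66.38·0.5887 = 122.1 g (target 122.1 g)
Consistency of the glass mass: the batch minus its LOI: 1000 g (oxide target masses add up to 1000 g; basis as stated: 1000 g — differing by rounding only).
Whole-batch sum: Σ batch = 1039 g; LOI removed, Σ of batch·LOI: 38.69 g; as yield: glass ÷ batch → 96.28%.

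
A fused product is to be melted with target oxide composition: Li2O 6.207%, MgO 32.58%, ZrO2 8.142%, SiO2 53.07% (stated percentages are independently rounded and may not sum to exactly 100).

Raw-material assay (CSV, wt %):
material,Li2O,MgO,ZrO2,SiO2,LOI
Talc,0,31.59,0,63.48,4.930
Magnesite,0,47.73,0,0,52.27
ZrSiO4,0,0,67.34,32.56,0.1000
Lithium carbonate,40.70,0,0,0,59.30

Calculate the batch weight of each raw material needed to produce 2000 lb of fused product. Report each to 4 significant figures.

All arithmetic carries full precision throughout; in-progress results appear rounded off to 4 significant figures when written out; each reported figure includes exactly one rounding; derived quantities, which include net glass mass, LOI, four oxide percentages, the yield, totals, are computed at exact precision, as set out in the problem or the answer, using the weight values at 2000 lb of glass.
The oxide mass targets at 2000 lb fused product:
  Li2O: 6.207% × 2000 = 124.1 lb
  MgO: 32.58% × 2000 = 651.6 lb
  ZrO2: 8.142% × 2000 = 162.8 lb
  SiO2: 53.07% × 2000 = 1061 lb
Per-oxide balance check from the weights as reported, on the stated basis (every target is met by its sum inside rounding margins):
  Li2O: 305.0·0.4070 = 124.1 lb (target 124.1 lb)
  MgO: 1548·0.3159 + 340.6·0.4773 = 651.6 lb (target 651.6 lb)
  ZrO2: 241.8·0.6734 = 162.8 lb (target 162.8 lb)
  SiO2: 1548·0.6348 + 241.8·0.3256 = 1061 lb (target 1061 lb)
Auditing the glass mass value: Σ batch − LOI loss = 2000 lb (per-oxide target masses sum to 2000 lb; against the stated basis, 2000 lb — any gap is answer rounding).
Batch total: Σ batch = 2435 lb; ignition loss, Σ(batch × LOI) = 435.5 lb; yield: glass divided by total = 82.12%.

Batch per 2000 lb fused product:
  Talc: 1548 lb
  Magnesite: 340.6 lb
  ZrSiO4: 241.8 lb
  Lithium carbonate: 305.0 lb
Total batch = 2435 lb; LOI loss = 435.5 lb; yield = 82.12%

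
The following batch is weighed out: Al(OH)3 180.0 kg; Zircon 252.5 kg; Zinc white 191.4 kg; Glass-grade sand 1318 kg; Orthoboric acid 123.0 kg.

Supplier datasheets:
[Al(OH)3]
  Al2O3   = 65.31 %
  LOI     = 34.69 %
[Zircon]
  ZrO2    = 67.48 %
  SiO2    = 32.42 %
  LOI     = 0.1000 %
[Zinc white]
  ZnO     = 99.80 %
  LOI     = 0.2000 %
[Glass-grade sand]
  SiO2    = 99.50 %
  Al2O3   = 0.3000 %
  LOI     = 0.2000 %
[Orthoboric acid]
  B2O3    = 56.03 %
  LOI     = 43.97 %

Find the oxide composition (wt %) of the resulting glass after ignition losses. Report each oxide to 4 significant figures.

The whole derivation maintains full float precision at all times — the intermediate values are printed, rounded to four significant figures, as written — each reported figure includes exactly one rounding; the derived quantities (yield, ignition loss, the five compositions, net glass mass, the totals) are carried starting from the weights on 1945 kg of glass in full float precision precisely as stated by problem or answer.
Mass of each oxide from the mix:
  ZrO2: 252.5·0.6748 = 170.4 kg
  SiO2: 252.5·0.3242 + 1318·0.9950 = 1393 kg
  B2O3: 123.0·0.5603 = 68.92 kg
  Al2O3: 180.0·0.6531 + 1318·0.003000 = 121.5 kg
  ZnO: 191.4·0.9980 = 191.0 kg
LOI: 180.0·0.3469 + 252.5·0.001000 + 191.4·0.002000 + 1318·0.002000 + 123.0·0.4397 = 119.8 kg
Resulting glass, batch − LOI: 2065 − 119.8 = 1945 kg (equal to the oxide-mass sum)
wt %: oxide over glass, times 100

Glass mass = 1945 kg (batch 2065 − LOI 119.8).
Composition: ZrO2 8.760%, SiO2 71.63%, B2O3 3.543%, Al2O3 6.247%, ZnO 9.820%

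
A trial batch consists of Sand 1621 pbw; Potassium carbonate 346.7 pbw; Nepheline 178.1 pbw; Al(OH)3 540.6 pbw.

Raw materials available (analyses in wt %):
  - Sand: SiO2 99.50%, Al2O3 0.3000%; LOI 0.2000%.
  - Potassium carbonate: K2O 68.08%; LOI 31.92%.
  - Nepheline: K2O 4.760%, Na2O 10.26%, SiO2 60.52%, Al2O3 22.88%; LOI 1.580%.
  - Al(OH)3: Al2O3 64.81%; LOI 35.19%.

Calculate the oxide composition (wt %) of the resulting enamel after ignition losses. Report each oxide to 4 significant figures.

In-progress results are printed, rounded to four significant digits, in the working. Full precision is kept end to end; exactly one rounding goes into each reported number; the derived quantities (the totals, the four compositions, glass mass, LOI, the yield) are recomputed from the weighed amounts at 2379 pbw of glass at full precision, as written in question or answer.
Delivered oxide masses:
  K2O: 346.7·0.6808 + 178.1·0.04760 = 244.5 pbw
  Na2O: 178.1·0.1026 = 18.27 pbw
  SiO2: 1621·0.9950 + 178.1·0.6052 = 1721 pbw
  Al2O3: 1621·0.003000 + 178.1·0.2288 + 540.6·0.6481 = 396.0 pbw
LOI: 1621·0.002000 + 346.7·0.3192 + 178.1·0.01580 + 540.6·0.3519 = 307.0 pbw
Net of LOI, the glass mass = 2686 − 307.0 = 2379 pbw (equal to the oxide-mass sum)
each oxide over glass, ×100, is wt %

Glass mass = 2379 pbw (batch 2686 − LOI 307.0).
Composition: K2O 10.28%, Na2O 0.7680%, SiO2 72.31%, Al2O3 16.64%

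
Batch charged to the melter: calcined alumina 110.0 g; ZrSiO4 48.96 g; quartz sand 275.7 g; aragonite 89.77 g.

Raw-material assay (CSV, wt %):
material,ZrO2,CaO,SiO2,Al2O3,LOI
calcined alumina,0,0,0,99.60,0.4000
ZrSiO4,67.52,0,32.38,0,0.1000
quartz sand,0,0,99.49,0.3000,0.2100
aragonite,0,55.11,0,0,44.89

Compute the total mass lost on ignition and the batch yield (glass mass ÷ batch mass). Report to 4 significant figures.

LOI loss = 41.37 g; glass = 483.1 g; yield = 92.11%

Working values are shown (rounded to 4 significant digits) within the worked lines; every computation maintains full float precision at all times. Each reported number is rounded a single time — derived quantities are recomputed starting from the weights at 483.1 g of glass at full float precision (net glass mass, LOI, the four compositions, the yield, totals), exactly as printed in the question or the answer.
LOI of each material in turn:
  calcined alumina: 110.0 × 0.004000 = 0.4400 g
  ZrSiO4: 48.96 × 0.001000 = 0.04896 g
  quartz sand: 275.7 × 0.002100 = 0.5790 g
  aragonite: 89.77 × 0.4489 = 40.30 g
Total LOI = 41.37 g
Glass = batch − LOI = 524.4 − 41.37 = 483.1 g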